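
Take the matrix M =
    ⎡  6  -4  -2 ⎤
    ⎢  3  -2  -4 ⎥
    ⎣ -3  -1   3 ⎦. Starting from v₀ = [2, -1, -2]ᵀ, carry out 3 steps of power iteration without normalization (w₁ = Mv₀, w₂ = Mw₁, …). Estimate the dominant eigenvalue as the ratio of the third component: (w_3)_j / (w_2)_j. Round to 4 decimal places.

λ ≈ 5.8073

w1 = Mv₀ = (6·2 + (-4)·(-1) + (-2)·(-2); 3·2 + (-2)·(-1) + (-4)·(-2); (-3)·2 + (-1)·(-1) + 3·(-2)) = (20, 16, -11)
w2 = Mw1 = (6·20 + (-4)·16 + (-2)·(-11); 3·20 + (-2)·16 + (-4)·(-11); (-3)·20 + (-1)·16 + 3·(-11)) = (78, 72, -109)
w3 = Mw2 = (398, 526, -633)
Ratio at component: -633 / -109 = 5.8073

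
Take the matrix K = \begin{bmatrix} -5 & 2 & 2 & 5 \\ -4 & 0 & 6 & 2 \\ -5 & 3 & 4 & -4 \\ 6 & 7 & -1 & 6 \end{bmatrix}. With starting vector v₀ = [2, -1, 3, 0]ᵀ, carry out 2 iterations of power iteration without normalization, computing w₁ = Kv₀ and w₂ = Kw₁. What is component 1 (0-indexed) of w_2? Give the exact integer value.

w1 = Kv₀ = (-6, 10, -1, 2)
w2 = Kw1 = (58, 22, 48, 47)
The requested component of w2 is 22.

22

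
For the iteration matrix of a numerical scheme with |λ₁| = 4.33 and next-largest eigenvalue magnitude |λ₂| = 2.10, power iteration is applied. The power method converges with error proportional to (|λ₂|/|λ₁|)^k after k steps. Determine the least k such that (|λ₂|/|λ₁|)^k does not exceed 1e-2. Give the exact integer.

|λ₂/λ₁| = 2.10/4.33 = 0.48499
Need k ≥ ln(1e-2) / ln(0.48499) = -4.6052 / -0.7236 ≈ 6.364
Smallest integer k satisfying the bound: 7

7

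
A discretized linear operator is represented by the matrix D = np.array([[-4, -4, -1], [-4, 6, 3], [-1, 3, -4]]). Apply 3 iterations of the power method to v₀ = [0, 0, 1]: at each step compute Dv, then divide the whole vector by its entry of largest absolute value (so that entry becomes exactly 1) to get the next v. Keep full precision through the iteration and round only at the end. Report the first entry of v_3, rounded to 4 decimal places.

-0.3247

Dv0 = (-1.00000, 3.00000, -4.00000); divide by -4.00000 → v1 = (0.25000, -0.75000, 1.00000)
Dv1 = (1.00000, -2.50000, -6.50000); divide by -6.50000 → v2 = (-0.15385, 0.38462, 1.00000)
Dv2 = (-1.92308, 5.92308, -2.69231); divide by 5.92308 → v3 = (-0.32468, 1.00000, -0.45455)
Requested entry of v3: -50/154 = -0.3247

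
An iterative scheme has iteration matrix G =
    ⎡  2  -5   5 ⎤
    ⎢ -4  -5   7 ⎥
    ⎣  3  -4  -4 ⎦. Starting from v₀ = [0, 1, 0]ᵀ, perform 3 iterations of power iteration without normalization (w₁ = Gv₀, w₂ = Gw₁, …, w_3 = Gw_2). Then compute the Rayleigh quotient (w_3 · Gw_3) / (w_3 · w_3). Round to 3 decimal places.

-5.957

w1 = Gv₀ = (2·0 + (-5)·1 + 5·0; (-4)·0 + (-5)·1 + 7·0; 3·0 + (-4)·1 + (-4)·0) = (-5, -5, -4)
w2 = Gw1 = (2·(-5) + (-5)·(-5) + 5·(-4); (-4)·(-5) + (-5)·(-5) + 7·(-4); 3·(-5) + (-4)·(-5) + (-4)·(-4)) = (-5, 17, 21)
w3 = Gw2 = (10, 82, -167)
Gw3 = (-1225, -1619, 370)
w3·Gw3 = 10·(-1225) + 82·(-1619) + (-167)·370 = -206798; w3·w3 = 10·10 + 82·82 + (-167)·(-167) = 34713
λ ≈ -206798/34713 = -5.957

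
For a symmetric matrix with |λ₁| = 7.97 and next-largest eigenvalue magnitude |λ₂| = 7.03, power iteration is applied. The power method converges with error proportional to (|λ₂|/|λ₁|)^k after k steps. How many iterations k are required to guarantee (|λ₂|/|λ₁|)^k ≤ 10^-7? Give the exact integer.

|λ₂/λ₁| = 7.03/7.97 = 0.88206
Need k ≥ ln(10^-7) / ln(0.88206) = -16.1181 / -0.1255 ≈ 128.433
Smallest integer k satisfying the bound: 129

129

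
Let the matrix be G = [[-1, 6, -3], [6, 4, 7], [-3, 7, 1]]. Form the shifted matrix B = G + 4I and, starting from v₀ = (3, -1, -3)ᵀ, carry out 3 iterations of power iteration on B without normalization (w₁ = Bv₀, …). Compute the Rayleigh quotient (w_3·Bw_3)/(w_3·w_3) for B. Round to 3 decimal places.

13.902

B = G + 4I has rows (3, 6, -3); (6, 8, 7); (-3, 7, 5)
w1 = Bv₀ = (12, -11, -31)
w2 = Bw1 = (63, -233, -268)
w3 = Bw2 = (-405, -3362, -3160)
Bw3 = (-11907, -51446, -38119)
w3·Bw3 = 298239827; w3·w3 = 21452669; μ ≈ 298239827/21452669 = 13.902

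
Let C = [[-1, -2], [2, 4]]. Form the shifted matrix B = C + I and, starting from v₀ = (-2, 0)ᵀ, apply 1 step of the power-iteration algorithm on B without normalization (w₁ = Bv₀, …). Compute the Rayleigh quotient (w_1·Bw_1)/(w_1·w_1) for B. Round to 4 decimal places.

B = C + I has rows (0, -2); (2, 5)
w1 = Bv₀ = (0·(-2) + (-2)·0; 2·(-2) + 5·0) = (0, -4)
Bw1 = (8, -20)
w1·Bw1 = 80; w1·w1 = 16; μ ≈ 80/16 = 5.0000

5.0000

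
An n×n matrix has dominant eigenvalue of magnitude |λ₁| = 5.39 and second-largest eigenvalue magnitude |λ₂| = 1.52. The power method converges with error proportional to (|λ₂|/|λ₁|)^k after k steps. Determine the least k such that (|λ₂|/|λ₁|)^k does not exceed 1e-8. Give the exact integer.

15

|λ₂/λ₁| = 1.52/5.39 = 0.28200
Need k ≥ ln(1e-8) / ln(0.28200) = -18.4207 / -1.2658 ≈ 14.552
Smallest integer k satisfying the bound: 15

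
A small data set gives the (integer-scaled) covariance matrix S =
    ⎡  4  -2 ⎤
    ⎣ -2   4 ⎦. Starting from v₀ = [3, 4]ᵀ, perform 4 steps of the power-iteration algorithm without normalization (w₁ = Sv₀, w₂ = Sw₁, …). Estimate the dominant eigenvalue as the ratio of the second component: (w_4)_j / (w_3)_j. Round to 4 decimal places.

λ ≈ 5.1765

w1 = Sv₀ = (4, 10)
w2 = Sw1 = (-4, 32)
w3 = Sw2 = (-80, 136)
w4 = Sw3 = (-592, 704)
Ratio at component: 704 / 136 = 5.1765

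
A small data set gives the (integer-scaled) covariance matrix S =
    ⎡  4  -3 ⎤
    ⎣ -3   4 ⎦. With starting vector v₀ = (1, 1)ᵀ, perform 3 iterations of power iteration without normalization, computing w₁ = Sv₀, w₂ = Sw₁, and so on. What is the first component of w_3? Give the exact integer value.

w1 = Sv₀ = (1, 1)
w2 = Sw1 = (1, 1)
w3 = Sw2 = (1, 1)
The requested component of w3 is 1.

1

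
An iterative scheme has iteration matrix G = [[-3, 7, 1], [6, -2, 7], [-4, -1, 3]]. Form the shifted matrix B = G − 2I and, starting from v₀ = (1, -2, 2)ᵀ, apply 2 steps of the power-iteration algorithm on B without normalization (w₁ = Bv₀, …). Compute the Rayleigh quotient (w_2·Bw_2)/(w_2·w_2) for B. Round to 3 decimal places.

B = G − 2I has rows (-5, 7, 1); (6, -4, 7); (-4, -1, 1)
w1 = Bv₀ = (-17, 28, 0)
w2 = Bw1 = (281, -214, 40)
Bw2 = (-2863, 2822, -870)
w2·Bw2 = -1443211; w2·w2 = 126357; μ ≈ -1443211/126357 = -11.422

μ ≈ -11.422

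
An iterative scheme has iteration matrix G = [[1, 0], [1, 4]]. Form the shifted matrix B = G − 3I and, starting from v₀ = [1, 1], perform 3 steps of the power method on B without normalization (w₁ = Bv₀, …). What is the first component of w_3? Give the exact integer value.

B = G − 3I has rows (-2, 0); (1, 1)
w1 = Bv₀ = (-2, 2)
w2 = Bw1 = (4, 0)
w3 = Bw2 = (-8, 4)
Requested component of w3: -8

-8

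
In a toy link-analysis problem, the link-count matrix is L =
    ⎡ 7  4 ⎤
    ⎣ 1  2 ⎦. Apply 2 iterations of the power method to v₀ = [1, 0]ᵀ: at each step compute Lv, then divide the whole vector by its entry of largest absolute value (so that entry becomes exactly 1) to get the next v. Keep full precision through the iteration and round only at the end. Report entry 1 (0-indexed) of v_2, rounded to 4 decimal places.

0.1698

Lv0 = (7.00000, 1.00000); divide by 7.00000 → v1 = (1.00000, 0.14286)
Lv1 = (7.57143, 1.28571); divide by 7.57143 → v2 = (1.00000, 0.16981)
Requested entry of v2: 9/53 = 0.1698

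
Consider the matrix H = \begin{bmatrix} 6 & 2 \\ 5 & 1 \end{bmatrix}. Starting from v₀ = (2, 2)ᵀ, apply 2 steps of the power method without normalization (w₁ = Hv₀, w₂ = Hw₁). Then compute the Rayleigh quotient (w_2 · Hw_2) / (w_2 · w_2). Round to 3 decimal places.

w1 = Hv₀ = (16, 12)
w2 = Hw1 = (120, 92)
Hw2 = (904, 692)
w2·Hw2 = 120·904 + 92·692 = 172144; w2·w2 = 120·120 + 92·92 = 22864
λ ≈ 172144/22864 = 7.529

λ ≈ 7.529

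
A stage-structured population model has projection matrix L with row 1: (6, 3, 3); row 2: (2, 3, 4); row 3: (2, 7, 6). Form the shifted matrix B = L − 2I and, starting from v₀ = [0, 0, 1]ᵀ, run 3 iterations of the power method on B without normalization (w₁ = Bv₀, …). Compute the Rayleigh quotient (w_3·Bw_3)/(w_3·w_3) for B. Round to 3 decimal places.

B = L − 2I has rows (4, 3, 3); (2, 1, 4); (2, 7, 4)
w1 = Bv₀ = (4·0 + 3·0 + 3·1; 2·0 + 1·0 + 4·1; 2·0 + 7·0 + 4·1) = (3, 4, 4)
w2 = Bw1 = (4·3 + 3·4 + 3·4; 2·3 + 1·4 + 4·4; 2·3 + 7·4 + 4·4) = (36, 26, 50)
w3 = Bw2 = (372, 298, 454)
Bw3 = (3744, 2858, 4646)
w3·Bw3 = 4353736; w3·w3 = 433304; μ ≈ 4353736/433304 = 10.048

10.048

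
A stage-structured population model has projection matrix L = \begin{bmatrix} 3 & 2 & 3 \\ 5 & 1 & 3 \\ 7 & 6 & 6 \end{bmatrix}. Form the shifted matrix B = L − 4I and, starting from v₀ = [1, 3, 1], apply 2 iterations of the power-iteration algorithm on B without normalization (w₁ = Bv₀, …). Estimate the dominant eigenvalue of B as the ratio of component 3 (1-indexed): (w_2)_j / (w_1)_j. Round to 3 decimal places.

3.852

B = L − 4I has rows (-1, 2, 3); (5, -3, 3); (7, 6, 2)
w1 = Bv₀ = ((-1)·1 + 2·3 + 3·1; 5·1 + (-3)·3 + 3·1; 7·1 + 6·3 + 2·1) = (8, -1, 27)
w2 = Bw1 = ((-1)·8 + 2·(-1) + 3·27; 5·8 + (-3)·(-1) + 3·27; 7·8 + 6·(-1) + 2·27) = (71, 124, 104)
Ratio: 104/27 = 3.852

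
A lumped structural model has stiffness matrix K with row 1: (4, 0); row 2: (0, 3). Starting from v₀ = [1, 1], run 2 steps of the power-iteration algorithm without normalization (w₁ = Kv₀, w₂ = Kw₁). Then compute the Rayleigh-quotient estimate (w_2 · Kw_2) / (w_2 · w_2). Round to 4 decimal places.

w1 = Kv₀ = (4·1 + 0·1; 0·1 + 3·1) = (4, 3)
w2 = Kw1 = (4·4 + 0·3; 0·4 + 3·3) = (16, 9)
Kw2 = (64, 27)
w2·Kw2 = 16·64 + 9·27 = 1267; w2·w2 = 16·16 + 9·9 = 337
λ ≈ 1267/337 = 3.7596

λ ≈ 3.7596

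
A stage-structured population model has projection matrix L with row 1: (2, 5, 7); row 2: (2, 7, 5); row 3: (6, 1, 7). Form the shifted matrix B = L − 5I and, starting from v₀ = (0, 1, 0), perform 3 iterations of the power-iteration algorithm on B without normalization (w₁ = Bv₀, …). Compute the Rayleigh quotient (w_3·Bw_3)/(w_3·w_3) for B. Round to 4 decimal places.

5.0766

B = L − 5I has rows (-3, 5, 7); (2, 2, 5); (6, 1, 2)
w1 = Bv₀ = (5, 2, 1)
w2 = Bw1 = (2, 19, 34)
w3 = Bw2 = (327, 212, 99)
Bw3 = (772, 1573, 2372)
w3·Bw3 = 820748; w3·w3 = 161674; μ ≈ 820748/161674 = 5.0766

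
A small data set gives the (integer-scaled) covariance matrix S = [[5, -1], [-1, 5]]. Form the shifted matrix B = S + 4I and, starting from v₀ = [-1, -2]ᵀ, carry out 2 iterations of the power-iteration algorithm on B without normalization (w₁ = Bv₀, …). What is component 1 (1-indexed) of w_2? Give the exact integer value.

B = S + 4I has rows (9, -1); (-1, 9)
w1 = Bv₀ = (-7, -17)
w2 = Bw1 = (-46, -146)
Requested component of w2: -46

-46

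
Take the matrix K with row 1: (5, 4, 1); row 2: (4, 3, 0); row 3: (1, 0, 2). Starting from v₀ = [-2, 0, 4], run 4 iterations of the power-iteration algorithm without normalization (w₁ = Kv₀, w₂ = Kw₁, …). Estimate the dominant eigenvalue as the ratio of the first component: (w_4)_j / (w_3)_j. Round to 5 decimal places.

8.25322

w1 = Kv₀ = (-6, -8, 6)
w2 = Kw1 = (-56, -48, 6)
w3 = Kw2 = (-466, -368, -44)
w4 = Kw3 = (-3846, -2968, -554)
Ratio at component: -3846 / -466 = 8.25322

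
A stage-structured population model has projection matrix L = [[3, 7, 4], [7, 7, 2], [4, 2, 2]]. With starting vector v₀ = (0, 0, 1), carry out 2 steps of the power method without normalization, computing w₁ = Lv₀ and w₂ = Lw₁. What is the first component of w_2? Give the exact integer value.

34

w1 = Lv₀ = (4, 2, 2)
w2 = Lw1 = (34, 46, 24)
The requested component of w2 is 34.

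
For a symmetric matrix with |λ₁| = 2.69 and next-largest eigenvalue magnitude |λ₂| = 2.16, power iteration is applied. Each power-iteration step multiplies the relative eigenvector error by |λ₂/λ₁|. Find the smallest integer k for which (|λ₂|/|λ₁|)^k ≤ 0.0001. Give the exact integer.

|λ₂/λ₁| = 2.16/2.69 = 0.80297
Need k ≥ ln(0.0001) / ln(0.80297) = -9.2103 / -0.2194 ≈ 41.973
Smallest integer k satisfying the bound: 42

42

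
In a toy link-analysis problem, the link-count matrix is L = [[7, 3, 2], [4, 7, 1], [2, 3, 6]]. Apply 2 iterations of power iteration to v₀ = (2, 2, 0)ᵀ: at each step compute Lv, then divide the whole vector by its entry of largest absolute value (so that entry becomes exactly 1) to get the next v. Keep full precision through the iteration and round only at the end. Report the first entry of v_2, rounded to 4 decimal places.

Lv0 = (20.00000, 22.00000, 10.00000); divide by 22.00000 → v1 = (0.90909, 1.00000, 0.45455)
Lv1 = (10.27273, 11.09091, 7.54545); divide by 11.09091 → v2 = (0.92623, 1.00000, 0.68033)
Requested entry of v2: 226/244 = 0.9262

0.9262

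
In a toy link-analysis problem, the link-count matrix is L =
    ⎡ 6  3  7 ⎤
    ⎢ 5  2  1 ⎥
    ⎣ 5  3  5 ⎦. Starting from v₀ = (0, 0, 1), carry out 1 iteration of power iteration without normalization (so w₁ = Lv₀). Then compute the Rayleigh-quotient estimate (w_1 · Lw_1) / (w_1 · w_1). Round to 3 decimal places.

12.227

w1 = Lv₀ = (7, 1, 5)
Lw1 = (80, 42, 63)
w1·Lw1 = 7·80 + 1·42 + 5·63 = 917; w1·w1 = 7·7 + 1·1 + 5·5 = 75
λ ≈ 917/75 = 12.227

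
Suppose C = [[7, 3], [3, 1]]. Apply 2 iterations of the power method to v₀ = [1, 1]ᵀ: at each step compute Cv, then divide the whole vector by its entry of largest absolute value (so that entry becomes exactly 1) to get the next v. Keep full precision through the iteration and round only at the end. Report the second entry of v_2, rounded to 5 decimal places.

0.41463

Cv0 = (10.000000, 4.000000); divide by 10.000000 → v1 = (1.000000, 0.400000)
Cv1 = (8.200000, 3.400000); divide by 8.200000 → v2 = (1.000000, 0.414634)
Requested entry of v2: 34/82 = 0.41463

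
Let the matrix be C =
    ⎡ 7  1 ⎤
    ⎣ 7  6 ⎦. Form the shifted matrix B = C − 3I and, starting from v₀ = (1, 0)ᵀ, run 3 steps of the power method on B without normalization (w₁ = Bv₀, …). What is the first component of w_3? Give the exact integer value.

141

B = C − 3I has rows (4, 1); (7, 3)
w1 = Bv₀ = (4·1 + 1·0; 7·1 + 3·0) = (4, 7)
w2 = Bw1 = (4·4 + 1·7; 7·4 + 3·7) = (23, 49)
w3 = Bw2 = (141, 308)
Requested component of w3: 141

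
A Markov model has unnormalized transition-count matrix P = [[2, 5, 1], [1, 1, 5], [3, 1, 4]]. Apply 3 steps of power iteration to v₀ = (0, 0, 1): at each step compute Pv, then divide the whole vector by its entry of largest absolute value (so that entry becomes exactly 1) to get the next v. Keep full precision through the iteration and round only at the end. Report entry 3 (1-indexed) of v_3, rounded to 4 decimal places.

0.9954

Pv0 = (1.00000, 5.00000, 4.00000); divide by 5.00000 → v1 = (0.20000, 1.00000, 0.80000)
Pv1 = (6.20000, 5.20000, 4.80000); divide by 6.20000 → v2 = (1.00000, 0.83871, 0.77419)
Pv2 = (6.96774, 5.70968, 6.93548); divide by 6.96774 → v3 = (1.00000, 0.81944, 0.99537)
Requested entry of v3: 215/216 = 0.9954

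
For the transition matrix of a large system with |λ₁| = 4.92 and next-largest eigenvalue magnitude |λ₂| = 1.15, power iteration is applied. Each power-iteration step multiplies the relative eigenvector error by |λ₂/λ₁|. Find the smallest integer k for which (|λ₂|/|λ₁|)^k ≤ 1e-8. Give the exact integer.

13

|λ₂/λ₁| = 1.15/4.92 = 0.23374
Need k ≥ ln(1e-8) / ln(0.23374) = -18.4207 / -1.4535 ≈ 12.673
Smallest integer k satisfying the bound: 13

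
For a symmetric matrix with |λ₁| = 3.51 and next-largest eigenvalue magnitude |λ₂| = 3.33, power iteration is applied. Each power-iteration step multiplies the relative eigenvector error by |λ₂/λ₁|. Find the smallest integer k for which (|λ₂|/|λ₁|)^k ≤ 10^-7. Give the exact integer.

307

|λ₂/λ₁| = 3.33/3.51 = 0.94872
Need k ≥ ln(10^-7) / ln(0.94872) = -16.1181 / -0.0526 ≈ 306.173
Smallest integer k satisfying the bound: 307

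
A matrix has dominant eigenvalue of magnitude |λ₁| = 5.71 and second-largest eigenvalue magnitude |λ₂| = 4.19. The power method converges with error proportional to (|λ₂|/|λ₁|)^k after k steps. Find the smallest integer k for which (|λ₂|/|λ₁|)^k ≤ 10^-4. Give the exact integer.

30

|λ₂/λ₁| = 4.19/5.71 = 0.73380
Need k ≥ ln(10^-4) / ln(0.73380) = -9.2103 / -0.3095 ≈ 29.757
Smallest integer k satisfying the bound: 30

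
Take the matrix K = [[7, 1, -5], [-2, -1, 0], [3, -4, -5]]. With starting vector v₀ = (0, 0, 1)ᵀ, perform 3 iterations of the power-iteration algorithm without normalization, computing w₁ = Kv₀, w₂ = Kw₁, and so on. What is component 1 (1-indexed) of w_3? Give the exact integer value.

-110

w1 = Kv₀ = (7·0 + 1·0 + (-5)·1; (-2)·0 + (-1)·0 + 0·1; 3·0 + (-4)·0 + (-5)·1) = (-5, 0, -5)
w2 = Kw1 = (7·(-5) + 1·0 + (-5)·(-5); (-2)·(-5) + (-1)·0 + 0·(-5); 3·(-5) + (-4)·0 + (-5)·(-5)) = (-10, 10, 10)
w3 = Kw2 = (-110, 10, -120)
The requested component of w3 is -110.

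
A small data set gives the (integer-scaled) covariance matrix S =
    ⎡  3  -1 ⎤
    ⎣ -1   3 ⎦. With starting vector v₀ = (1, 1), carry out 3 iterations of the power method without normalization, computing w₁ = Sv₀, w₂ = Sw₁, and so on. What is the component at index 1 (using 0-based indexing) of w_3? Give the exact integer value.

8

w1 = Sv₀ = (3·1 + (-1)·1; (-1)·1 + 3·1) = (2, 2)
w2 = Sw1 = (3·2 + (-1)·2; (-1)·2 + 3·2) = (4, 4)
w3 = Sw2 = (8, 8)
The requested component of w3 is 8.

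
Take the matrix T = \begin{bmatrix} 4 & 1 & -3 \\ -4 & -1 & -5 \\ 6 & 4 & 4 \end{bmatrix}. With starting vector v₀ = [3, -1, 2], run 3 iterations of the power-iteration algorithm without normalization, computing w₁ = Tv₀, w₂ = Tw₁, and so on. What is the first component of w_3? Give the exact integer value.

-479

w1 = Tv₀ = (5, -21, 22)
w2 = Tw1 = (-67, -109, 34)
w3 = Tw2 = (-479, 207, -702)
The requested component of w3 is -479.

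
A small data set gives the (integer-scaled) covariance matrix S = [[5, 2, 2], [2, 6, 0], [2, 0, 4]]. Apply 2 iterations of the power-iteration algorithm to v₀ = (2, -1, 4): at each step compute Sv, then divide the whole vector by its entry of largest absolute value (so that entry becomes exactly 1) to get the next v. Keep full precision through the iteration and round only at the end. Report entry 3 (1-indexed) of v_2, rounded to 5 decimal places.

Sv0 = (16.000000, -2.000000, 20.000000); divide by 20.000000 → v1 = (0.800000, -0.100000, 1.000000)
Sv1 = (5.800000, 1.000000, 5.600000); divide by 5.800000 → v2 = (1.000000, 0.172414, 0.965517)
Requested entry of v2: 112/116 = 0.96552

0.96552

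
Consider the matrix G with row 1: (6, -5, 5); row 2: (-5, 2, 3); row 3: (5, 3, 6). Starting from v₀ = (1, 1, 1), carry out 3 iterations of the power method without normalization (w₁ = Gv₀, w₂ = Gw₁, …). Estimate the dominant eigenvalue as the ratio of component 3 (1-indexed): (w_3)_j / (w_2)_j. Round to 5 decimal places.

λ ≈ 10.96491

w1 = Gv₀ = (6·1 + (-5)·1 + 5·1; (-5)·1 + 2·1 + 3·1; 5·1 + 3·1 + 6·1) = (6, 0, 14)
w2 = Gw1 = (6·6 + (-5)·0 + 5·14; (-5)·6 + 2·0 + 3·14; 5·6 + 3·0 + 6·14) = (106, 12, 114)
w3 = Gw2 = (1146, -164, 1250)
Ratio at component: 1250 / 114 = 10.96491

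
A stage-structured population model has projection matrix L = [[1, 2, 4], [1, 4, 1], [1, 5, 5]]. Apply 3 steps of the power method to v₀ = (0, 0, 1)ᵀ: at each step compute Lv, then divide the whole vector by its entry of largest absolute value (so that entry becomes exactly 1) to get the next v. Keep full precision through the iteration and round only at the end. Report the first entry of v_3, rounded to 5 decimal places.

0.72031

Lv0 = (4.000000, 1.000000, 5.000000); divide by 5.000000 → v1 = (0.800000, 0.200000, 1.000000)
Lv1 = (5.200000, 2.600000, 6.800000); divide by 6.800000 → v2 = (0.764706, 0.382353, 1.000000)
Lv2 = (5.529412, 3.294118, 7.676471); divide by 7.676471 → v3 = (0.720307, 0.429119, 1.000000)
Requested entry of v3: 188/261 = 0.72031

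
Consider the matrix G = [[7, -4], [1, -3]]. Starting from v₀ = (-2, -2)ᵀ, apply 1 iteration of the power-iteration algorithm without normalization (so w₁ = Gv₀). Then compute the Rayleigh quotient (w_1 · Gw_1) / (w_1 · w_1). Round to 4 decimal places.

w1 = Gv₀ = (7·(-2) + (-4)·(-2); 1·(-2) + (-3)·(-2)) = (-6, 4)
Gw1 = (-58, -18)
w1·Gw1 = (-6)·(-58) + 4·(-18) = 276; w1·w1 = (-6)·(-6) + 4·4 = 52
λ ≈ 276/52 = 5.3077

λ ≈ 5.3077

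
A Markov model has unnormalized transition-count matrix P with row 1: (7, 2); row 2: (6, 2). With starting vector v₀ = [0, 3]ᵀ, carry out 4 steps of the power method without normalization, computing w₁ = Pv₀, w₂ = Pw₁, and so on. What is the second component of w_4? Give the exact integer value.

w1 = Pv₀ = (6, 6)
w2 = Pw1 = (54, 48)
w3 = Pw2 = (474, 420)
w4 = Pw3 = (4158, 3684)
The requested component of w4 is 3684.

3684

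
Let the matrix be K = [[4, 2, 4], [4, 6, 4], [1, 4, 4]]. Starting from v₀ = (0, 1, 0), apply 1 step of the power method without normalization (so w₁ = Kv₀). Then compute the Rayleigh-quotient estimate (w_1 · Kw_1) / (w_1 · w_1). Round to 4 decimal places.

10.7143

w1 = Kv₀ = (4·0 + 2·1 + 4·0; 4·0 + 6·1 + 4·0; 1·0 + 4·1 + 4·0) = (2, 6, 4)
Kw1 = (36, 60, 42)
w1·Kw1 = 2·36 + 6·60 + 4·42 = 600; w1·w1 = 2·2 + 6·6 + 4·4 = 56
λ ≈ 600/56 = 10.7143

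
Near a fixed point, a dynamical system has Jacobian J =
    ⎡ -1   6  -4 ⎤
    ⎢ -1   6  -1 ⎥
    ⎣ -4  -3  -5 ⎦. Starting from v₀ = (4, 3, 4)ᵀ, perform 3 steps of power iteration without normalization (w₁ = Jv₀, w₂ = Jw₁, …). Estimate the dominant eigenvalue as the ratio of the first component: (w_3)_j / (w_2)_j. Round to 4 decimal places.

w1 = Jv₀ = ((-1)·4 + 6·3 + (-4)·4; (-1)·4 + 6·3 + (-1)·4; (-4)·4 + (-3)·3 + (-5)·4) = (-2, 10, -45)
w2 = Jw1 = ((-1)·(-2) + 6·10 + (-4)·(-45); (-1)·(-2) + 6·10 + (-1)·(-45); (-4)·(-2) + (-3)·10 + (-5)·(-45)) = (242, 107, 203)
w3 = Jw2 = (-412, 197, -2304)
Ratio at component: -412 / 242 = -1.7025

λ ≈ -1.7025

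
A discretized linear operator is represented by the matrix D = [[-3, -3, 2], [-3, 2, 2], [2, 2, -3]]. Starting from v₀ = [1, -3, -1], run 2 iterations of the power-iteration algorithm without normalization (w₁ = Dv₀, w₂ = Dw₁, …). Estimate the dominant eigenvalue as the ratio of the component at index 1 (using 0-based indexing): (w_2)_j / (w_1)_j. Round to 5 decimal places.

3.27273

w1 = Dv₀ = (4, -11, -1)
w2 = Dw1 = (19, -36, -11)
Ratio at component: -36 / -11 = 3.27273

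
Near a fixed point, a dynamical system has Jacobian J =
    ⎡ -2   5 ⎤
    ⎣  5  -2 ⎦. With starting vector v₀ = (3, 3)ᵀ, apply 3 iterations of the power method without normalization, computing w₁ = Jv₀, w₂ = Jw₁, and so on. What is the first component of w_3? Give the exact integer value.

w1 = Jv₀ = ((-2)·3 + 5·3; 5·3 + (-2)·3) = (9, 9)
w2 = Jw1 = ((-2)·9 + 5·9; 5·9 + (-2)·9) = (27, 27)
w3 = Jw2 = (81, 81)
The requested component of w3 is 81.

81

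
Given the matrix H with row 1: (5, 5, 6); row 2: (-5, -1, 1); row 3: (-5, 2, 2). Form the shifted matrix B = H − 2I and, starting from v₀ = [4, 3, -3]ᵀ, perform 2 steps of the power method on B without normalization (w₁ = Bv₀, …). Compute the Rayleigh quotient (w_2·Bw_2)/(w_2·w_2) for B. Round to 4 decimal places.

2.4646

B = H − 2I has rows (3, 5, 6); (-5, -3, 1); (-5, 2, 0)
w1 = Bv₀ = (3·4 + 5·3 + 6·(-3); (-5)·4 + (-3)·3 + 1·(-3); (-5)·4 + 2·3 + 0·(-3)) = (9, -32, -14)
w2 = Bw1 = (3·9 + 5·(-32) + 6·(-14); (-5)·9 + (-3)·(-32) + 1·(-14); (-5)·9 + 2·(-32) + 0·(-14)) = (-217, 37, -109)
Bw2 = (-1120, 865, 1159)
w2·Bw2 = 148714; w2·w2 = 60339; μ ≈ 148714/60339 = 2.4646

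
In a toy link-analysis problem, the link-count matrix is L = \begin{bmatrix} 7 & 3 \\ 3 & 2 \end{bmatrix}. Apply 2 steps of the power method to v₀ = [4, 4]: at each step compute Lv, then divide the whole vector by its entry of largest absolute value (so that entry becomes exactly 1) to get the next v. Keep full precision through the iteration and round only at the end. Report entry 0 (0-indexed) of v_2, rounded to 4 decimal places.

1.0000

Lv0 = (40.00000, 20.00000); divide by 40.00000 → v1 = (1.00000, 0.50000)
Lv1 = (8.50000, 4.00000); divide by 8.50000 → v2 = (1.00000, 0.47059)
Requested entry of v2: 340/340 = 1.0000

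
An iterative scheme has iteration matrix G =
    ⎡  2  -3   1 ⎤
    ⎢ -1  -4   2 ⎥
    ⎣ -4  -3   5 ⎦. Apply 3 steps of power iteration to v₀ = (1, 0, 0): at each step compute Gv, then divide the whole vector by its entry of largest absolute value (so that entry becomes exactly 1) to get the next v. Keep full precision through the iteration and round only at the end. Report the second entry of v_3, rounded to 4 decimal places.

Gv0 = (2.00000, -1.00000, -4.00000); divide by -4.00000 → v1 = (-0.50000, 0.25000, 1.00000)
Gv1 = (-0.75000, 1.50000, 6.25000); divide by 6.25000 → v2 = (-0.12000, 0.24000, 1.00000)
Gv2 = (0.04000, 1.16000, 4.76000); divide by 4.76000 → v3 = (0.00840, 0.24370, 1.00000)
Requested entry of v3: -29/-119 = 0.2437

0.2437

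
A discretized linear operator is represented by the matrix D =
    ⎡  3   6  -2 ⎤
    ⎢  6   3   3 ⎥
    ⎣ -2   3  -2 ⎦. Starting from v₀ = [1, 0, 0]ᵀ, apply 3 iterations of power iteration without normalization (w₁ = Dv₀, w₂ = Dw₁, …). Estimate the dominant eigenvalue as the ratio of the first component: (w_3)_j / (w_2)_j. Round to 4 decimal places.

λ ≈ 6.0204

w1 = Dv₀ = (3·1 + 6·0 + (-2)·0; 6·1 + 3·0 + 3·0; (-2)·1 + 3·0 + (-2)·0) = (3, 6, -2)
w2 = Dw1 = (3·3 + 6·6 + (-2)·(-2); 6·3 + 3·6 + 3·(-2); (-2)·3 + 3·6 + (-2)·(-2)) = (49, 30, 16)
w3 = Dw2 = (295, 432, -40)
Ratio at component: 295 / 49 = 6.0204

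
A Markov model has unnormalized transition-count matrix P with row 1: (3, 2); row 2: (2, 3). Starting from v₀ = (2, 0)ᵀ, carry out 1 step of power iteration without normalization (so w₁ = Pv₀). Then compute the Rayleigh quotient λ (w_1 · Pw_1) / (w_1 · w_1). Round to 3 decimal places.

w1 = Pv₀ = (6, 4)
Pw1 = (26, 24)
w1·Pw1 = 6·26 + 4·24 = 252; w1·w1 = 6·6 + 4·4 = 52
λ ≈ 252/52 = 4.846

4.846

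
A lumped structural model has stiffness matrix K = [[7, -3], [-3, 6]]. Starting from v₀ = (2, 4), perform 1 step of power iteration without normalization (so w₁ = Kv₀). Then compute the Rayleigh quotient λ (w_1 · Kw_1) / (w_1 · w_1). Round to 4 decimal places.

λ ≈ 5.3537

w1 = Kv₀ = (7·2 + (-3)·4; (-3)·2 + 6·4) = (2, 18)
Kw1 = (-40, 102)
w1·Kw1 = 2·(-40) + 18·102 = 1756; w1·w1 = 2·2 + 18·18 = 328
λ ≈ 1756/328 = 5.3537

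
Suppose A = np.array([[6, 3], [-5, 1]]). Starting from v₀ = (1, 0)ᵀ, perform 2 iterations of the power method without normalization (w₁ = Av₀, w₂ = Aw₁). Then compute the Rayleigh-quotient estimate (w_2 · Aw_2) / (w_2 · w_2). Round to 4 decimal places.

w1 = Av₀ = (6·1 + 3·0; (-5)·1 + 1·0) = (6, -5)
w2 = Aw1 = (6·6 + 3·(-5); (-5)·6 + 1·(-5)) = (21, -35)
Aw2 = (21, -140)
w2·Aw2 = 21·21 + (-35)·(-140) = 5341; w2·w2 = 21·21 + (-35)·(-35) = 1666
λ ≈ 5341/1666 = 3.2059

3.2059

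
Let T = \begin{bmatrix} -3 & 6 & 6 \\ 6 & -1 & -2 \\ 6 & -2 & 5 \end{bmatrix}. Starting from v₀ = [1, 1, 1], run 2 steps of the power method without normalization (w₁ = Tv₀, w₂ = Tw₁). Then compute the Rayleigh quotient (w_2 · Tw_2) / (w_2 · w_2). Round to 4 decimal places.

w1 = Tv₀ = ((-3)·1 + 6·1 + 6·1; 6·1 + (-1)·1 + (-2)·1; 6·1 + (-2)·1 + 5·1) = (9, 3, 9)
w2 = Tw1 = ((-3)·9 + 6·3 + 6·9; 6·9 + (-1)·3 + (-2)·9; 6·9 + (-2)·3 + 5·9) = (45, 33, 93)
Tw2 = (621, 51, 669)
w2·Tw2 = 45·621 + 33·51 + 93·669 = 91845; w2·w2 = 45·45 + 33·33 + 93·93 = 11763
λ ≈ 91845/11763 = 7.8080

λ ≈ 7.8080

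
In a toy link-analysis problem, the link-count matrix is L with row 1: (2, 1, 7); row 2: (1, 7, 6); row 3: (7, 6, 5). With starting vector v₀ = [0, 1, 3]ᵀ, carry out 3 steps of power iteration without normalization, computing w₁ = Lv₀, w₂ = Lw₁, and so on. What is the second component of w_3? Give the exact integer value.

w1 = Lv₀ = (2·0 + 1·1 + 7·3; 1·0 + 7·1 + 6·3; 7·0 + 6·1 + 5·3) = (22, 25, 21)
w2 = Lw1 = (2·22 + 1·25 + 7·21; 1·22 + 7·25 + 6·21; 7·22 + 6·25 + 5·21) = (216, 323, 409)
w3 = Lw2 = (3618, 4931, 5495)
The requested component of w3 is 4931.

4931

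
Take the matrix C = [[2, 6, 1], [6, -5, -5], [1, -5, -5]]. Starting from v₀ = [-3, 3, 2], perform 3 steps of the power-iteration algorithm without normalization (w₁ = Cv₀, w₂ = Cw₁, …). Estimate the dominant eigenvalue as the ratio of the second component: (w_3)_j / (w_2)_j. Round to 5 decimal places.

w1 = Cv₀ = (2·(-3) + 6·3 + 1·2; 6·(-3) + (-5)·3 + (-5)·2; 1·(-3) + (-5)·3 + (-5)·2) = (14, -43, -28)
w2 = Cw1 = (2·14 + 6·(-43) + 1·(-28); 6·14 + (-5)·(-43) + (-5)·(-28); 1·14 + (-5)·(-43) + (-5)·(-28)) = (-258, 439, 369)
w3 = Cw2 = (2487, -5588, -4298)
Ratio at component: -5588 / 439 = -12.72893

λ ≈ -12.72893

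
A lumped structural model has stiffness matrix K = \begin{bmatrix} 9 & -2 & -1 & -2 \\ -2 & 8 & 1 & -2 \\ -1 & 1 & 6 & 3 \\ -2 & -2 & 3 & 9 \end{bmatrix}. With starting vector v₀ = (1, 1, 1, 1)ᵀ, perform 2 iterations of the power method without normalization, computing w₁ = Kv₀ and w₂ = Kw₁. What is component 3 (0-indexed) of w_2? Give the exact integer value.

w1 = Kv₀ = (9·1 + (-2)·1 + (-1)·1 + (-2)·1; (-2)·1 + 8·1 + 1·1 + (-2)·1; (-1)·1 + 1·1 + 6·1 + 3·1; (-2)·1 + (-2)·1 + 3·1 + 9·1) = (4, 5, 9, 8)
w2 = Kw1 = (9·4 + (-2)·5 + (-1)·9 + (-2)·8; (-2)·4 + 8·5 + 1·9 + (-2)·8; (-1)·4 + 1·5 + 6·9 + 3·8; (-2)·4 + (-2)·5 + 3·9 + 9·8) = (1, 25, 79, 81)
The requested component of w2 is 81.

81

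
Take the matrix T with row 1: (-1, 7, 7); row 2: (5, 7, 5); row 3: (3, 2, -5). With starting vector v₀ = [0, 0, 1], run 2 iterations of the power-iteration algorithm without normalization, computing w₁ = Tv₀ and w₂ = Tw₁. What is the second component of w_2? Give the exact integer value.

w1 = Tv₀ = ((-1)·0 + 7·0 + 7·1; 5·0 + 7·0 + 5·1; 3·0 + 2·0 + (-5)·1) = (7, 5, -5)
w2 = Tw1 = ((-1)·7 + 7·5 + 7·(-5); 5·7 + 7·5 + 5·(-5); 3·7 + 2·5 + (-5)·(-5)) = (-7, 45, 56)
The requested component of w2 is 45.

45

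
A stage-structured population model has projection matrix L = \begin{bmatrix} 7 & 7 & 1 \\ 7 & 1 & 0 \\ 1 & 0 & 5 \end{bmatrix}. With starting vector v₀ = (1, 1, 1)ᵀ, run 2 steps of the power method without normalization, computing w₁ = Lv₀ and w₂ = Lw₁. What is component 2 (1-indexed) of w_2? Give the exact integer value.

w1 = Lv₀ = (7·1 + 7·1 + 1·1; 7·1 + 1·1 + 0·1; 1·1 + 0·1 + 5·1) = (15, 8, 6)
w2 = Lw1 = (7·15 + 7·8 + 1·6; 7·15 + 1·8 + 0·6; 1·15 + 0·8 + 5·6) = (167, 113, 45)
The requested component of w2 is 113.

113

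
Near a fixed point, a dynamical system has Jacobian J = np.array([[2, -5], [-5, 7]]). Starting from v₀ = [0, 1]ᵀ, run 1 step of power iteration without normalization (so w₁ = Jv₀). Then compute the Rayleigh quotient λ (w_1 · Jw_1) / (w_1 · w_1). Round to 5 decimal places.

w1 = Jv₀ = (-5, 7)
Jw1 = (-45, 74)
w1·Jw1 = (-5)·(-45) + 7·74 = 743; w1·w1 = (-5)·(-5) + 7·7 = 74
λ ≈ 743/74 = 10.04054

10.04054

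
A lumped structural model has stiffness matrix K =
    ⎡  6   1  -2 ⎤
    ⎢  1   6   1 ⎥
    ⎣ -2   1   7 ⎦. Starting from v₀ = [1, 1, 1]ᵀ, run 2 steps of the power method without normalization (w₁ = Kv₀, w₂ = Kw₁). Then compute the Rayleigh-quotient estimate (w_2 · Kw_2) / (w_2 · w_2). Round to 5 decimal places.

w1 = Kv₀ = (5, 8, 6)
w2 = Kw1 = (26, 59, 40)
Kw2 = (135, 420, 287)
w2·Kw2 = 26·135 + 59·420 + 40·287 = 39770; w2·w2 = 26·26 + 59·59 + 40·40 = 5757
λ ≈ 39770/5757 = 6.90811

6.90811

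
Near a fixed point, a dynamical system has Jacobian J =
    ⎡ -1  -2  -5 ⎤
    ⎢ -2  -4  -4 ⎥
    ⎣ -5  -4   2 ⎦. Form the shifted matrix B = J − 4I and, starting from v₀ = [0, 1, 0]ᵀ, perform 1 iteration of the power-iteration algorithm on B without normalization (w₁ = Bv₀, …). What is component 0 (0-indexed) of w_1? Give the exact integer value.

-2

B = J − 4I has rows (-5, -2, -5); (-2, -8, -4); (-5, -4, -2)
w1 = Bv₀ = ((-5)·0 + (-2)·1 + (-5)·0; (-2)·0 + (-8)·1 + (-4)·0; (-5)·0 + (-4)·1 + (-2)·0) = (-2, -8, -4)
Requested component of w1: -2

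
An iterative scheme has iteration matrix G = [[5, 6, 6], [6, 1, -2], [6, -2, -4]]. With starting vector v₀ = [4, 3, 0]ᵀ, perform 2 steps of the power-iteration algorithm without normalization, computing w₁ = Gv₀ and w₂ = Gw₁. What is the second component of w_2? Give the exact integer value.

219

w1 = Gv₀ = (38, 27, 18)
w2 = Gw1 = (460, 219, 102)
The requested component of w2 is 219.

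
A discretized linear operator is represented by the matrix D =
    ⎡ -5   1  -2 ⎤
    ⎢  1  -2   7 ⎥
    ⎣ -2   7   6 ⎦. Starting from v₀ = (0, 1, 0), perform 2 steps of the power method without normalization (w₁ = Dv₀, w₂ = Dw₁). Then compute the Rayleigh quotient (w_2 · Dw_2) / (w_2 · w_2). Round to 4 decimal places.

w1 = Dv₀ = ((-5)·0 + 1·1 + (-2)·0; 1·0 + (-2)·1 + 7·0; (-2)·0 + 7·1 + 6·0) = (1, -2, 7)
w2 = Dw1 = ((-5)·1 + 1·(-2) + (-2)·7; 1·1 + (-2)·(-2) + 7·7; (-2)·1 + 7·(-2) + 6·7) = (-21, 54, 26)
Dw2 = (107, 53, 576)
w2·Dw2 = (-21)·107 + 54·53 + 26·576 = 15591; w2·w2 = (-21)·(-21) + 54·54 + 26·26 = 4033
λ ≈ 15591/4033 = 3.8659

3.8659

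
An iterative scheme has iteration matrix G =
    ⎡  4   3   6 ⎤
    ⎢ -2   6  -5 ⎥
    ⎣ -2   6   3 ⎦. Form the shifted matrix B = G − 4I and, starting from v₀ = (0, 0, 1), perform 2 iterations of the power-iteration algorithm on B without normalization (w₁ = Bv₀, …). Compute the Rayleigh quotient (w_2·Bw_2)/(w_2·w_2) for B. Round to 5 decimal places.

μ ≈ 1.40813

B = G − 4I has rows (0, 3, 6); (-2, 2, -5); (-2, 6, -1)
w1 = Bv₀ = (0·0 + 3·0 + 6·1; (-2)·0 + 2·0 + (-5)·1; (-2)·0 + 6·0 + (-1)·1) = (6, -5, -1)
w2 = Bw1 = (0·6 + 3·(-5) + 6·(-1); (-2)·6 + 2·(-5) + (-5)·(-1); (-2)·6 + 6·(-5) + (-1)·(-1)) = (-21, -17, -41)
Bw2 = (-297, 213, -19)
w2·Bw2 = 3395; w2·w2 = 2411; μ ≈ 3395/2411 = 1.40813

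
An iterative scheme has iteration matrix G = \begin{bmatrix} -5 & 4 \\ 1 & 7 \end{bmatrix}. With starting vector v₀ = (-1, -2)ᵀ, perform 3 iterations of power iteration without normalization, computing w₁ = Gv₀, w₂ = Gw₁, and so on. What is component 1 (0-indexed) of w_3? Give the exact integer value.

-801

w1 = Gv₀ = ((-5)·(-1) + 4·(-2); 1·(-1) + 7·(-2)) = (-3, -15)
w2 = Gw1 = ((-5)·(-3) + 4·(-15); 1·(-3) + 7·(-15)) = (-45, -108)
w3 = Gw2 = (-207, -801)
The requested component of w3 is -801.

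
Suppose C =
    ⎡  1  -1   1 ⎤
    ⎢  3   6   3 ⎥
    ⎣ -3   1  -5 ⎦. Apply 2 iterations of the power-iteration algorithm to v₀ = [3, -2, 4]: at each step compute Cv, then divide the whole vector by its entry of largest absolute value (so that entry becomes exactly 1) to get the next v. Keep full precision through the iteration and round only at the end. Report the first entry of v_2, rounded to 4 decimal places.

-0.2263

Cv0 = (9.00000, 9.00000, -31.00000); divide by -31.00000 → v1 = (-0.29032, -0.29032, 1.00000)
Cv1 = (1.00000, 0.38710, -4.41935); divide by -4.41935 → v2 = (-0.22628, -0.08759, 1.00000)
Requested entry of v2: -31/137 = -0.2263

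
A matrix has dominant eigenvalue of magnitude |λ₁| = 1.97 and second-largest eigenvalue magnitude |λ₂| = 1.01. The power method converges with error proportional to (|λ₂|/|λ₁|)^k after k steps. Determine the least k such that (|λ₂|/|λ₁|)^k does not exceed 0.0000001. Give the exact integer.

|λ₂/λ₁| = 1.01/1.97 = 0.51269
Need k ≥ ln(0.0000001) / ln(0.51269) = -16.1181 / -0.6681 ≈ 24.126
Smallest integer k satisfying the bound: 25

25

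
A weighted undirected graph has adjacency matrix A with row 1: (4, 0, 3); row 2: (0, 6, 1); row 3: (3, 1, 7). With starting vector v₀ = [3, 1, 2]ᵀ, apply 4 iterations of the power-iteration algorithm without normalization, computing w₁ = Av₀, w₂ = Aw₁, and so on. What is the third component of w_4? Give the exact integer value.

19258

w1 = Av₀ = (18, 8, 24)
w2 = Aw1 = (144, 72, 230)
w3 = Aw2 = (1266, 662, 2114)
w4 = Aw3 = (11406, 6086, 19258)
The requested component of w4 is 19258.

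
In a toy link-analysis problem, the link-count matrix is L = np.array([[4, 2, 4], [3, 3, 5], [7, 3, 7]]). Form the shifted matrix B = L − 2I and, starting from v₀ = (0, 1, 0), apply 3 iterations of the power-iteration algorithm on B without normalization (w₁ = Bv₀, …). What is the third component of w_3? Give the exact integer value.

352

B = L − 2I has rows (2, 2, 4); (3, 1, 5); (7, 3, 5)
w1 = Bv₀ = (2, 1, 3)
w2 = Bw1 = (18, 22, 32)
w3 = Bw2 = (208, 236, 352)
Requested component of w3: 352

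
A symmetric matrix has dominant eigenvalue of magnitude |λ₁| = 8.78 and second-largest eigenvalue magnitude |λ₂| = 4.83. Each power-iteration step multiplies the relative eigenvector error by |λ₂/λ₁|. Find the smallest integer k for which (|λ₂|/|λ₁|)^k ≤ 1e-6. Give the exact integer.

24

|λ₂/λ₁| = 4.83/8.78 = 0.55011
Need k ≥ ln(1e-6) / ln(0.55011) = -13.8155 / -0.5976 ≈ 23.117
Smallest integer k satisfying the bound: 24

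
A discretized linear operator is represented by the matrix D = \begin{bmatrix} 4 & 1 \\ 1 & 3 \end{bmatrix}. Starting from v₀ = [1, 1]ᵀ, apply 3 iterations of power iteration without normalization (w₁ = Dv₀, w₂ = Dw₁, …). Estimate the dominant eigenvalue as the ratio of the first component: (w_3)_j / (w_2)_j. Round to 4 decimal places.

4.7083

w1 = Dv₀ = (5, 4)
w2 = Dw1 = (24, 17)
w3 = Dw2 = (113, 75)
Ratio at component: 113 / 24 = 4.7083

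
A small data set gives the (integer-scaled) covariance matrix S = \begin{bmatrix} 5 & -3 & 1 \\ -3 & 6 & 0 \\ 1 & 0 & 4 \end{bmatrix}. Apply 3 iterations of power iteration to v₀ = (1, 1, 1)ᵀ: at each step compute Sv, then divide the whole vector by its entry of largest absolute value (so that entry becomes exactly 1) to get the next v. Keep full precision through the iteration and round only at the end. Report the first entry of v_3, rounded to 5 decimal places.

0.49515

Sv0 = (3.000000, 3.000000, 5.000000); divide by 5.000000 → v1 = (0.600000, 0.600000, 1.000000)
Sv1 = (2.200000, 1.800000, 4.600000); divide by 4.600000 → v2 = (0.478261, 0.391304, 1.000000)
Sv2 = (2.217391, 0.913043, 4.478261); divide by 4.478261 → v3 = (0.495146, 0.203883, 1.000000)
Requested entry of v3: 51/103 = 0.49515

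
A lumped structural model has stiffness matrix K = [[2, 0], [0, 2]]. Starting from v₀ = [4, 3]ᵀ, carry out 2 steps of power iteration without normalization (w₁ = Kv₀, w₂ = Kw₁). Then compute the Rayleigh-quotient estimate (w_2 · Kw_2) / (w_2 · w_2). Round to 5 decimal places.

λ ≈ 2.00000

w1 = Kv₀ = (8, 6)
w2 = Kw1 = (16, 12)
Kw2 = (32, 24)
w2·Kw2 = 16·32 + 12·24 = 800; w2·w2 = 16·16 + 12·12 = 400
λ ≈ 800/400 = 2.00000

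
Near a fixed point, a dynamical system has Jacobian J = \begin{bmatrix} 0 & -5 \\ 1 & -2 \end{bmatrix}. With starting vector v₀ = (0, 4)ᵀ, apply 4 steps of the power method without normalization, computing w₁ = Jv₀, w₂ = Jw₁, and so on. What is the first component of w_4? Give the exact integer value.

w1 = Jv₀ = (0·0 + (-5)·4; 1·0 + (-2)·4) = (-20, -8)
w2 = Jw1 = (0·(-20) + (-5)·(-8); 1·(-20) + (-2)·(-8)) = (40, -4)
w3 = Jw2 = (20, 48)
w4 = Jw3 = (-240, -76)
The requested component of w4 is -240.

-240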